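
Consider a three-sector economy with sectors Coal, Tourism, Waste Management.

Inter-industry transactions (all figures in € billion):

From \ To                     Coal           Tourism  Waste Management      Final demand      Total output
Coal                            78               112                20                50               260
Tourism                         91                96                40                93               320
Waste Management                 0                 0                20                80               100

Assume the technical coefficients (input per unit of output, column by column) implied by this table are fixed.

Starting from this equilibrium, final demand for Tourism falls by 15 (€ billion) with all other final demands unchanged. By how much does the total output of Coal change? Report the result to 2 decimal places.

Δx_C = -14.29

Technical coefficients a_ij = z_ij / X_j:
  a_CC = 78/260 = 0.30, a_TC = 91/260 = 0.35, a_WC = 0/260 = 0.00
  a_CT = 112/320 = 0.35, a_TT = 96/320 = 0.30, a_WT = 0/320 = 0.00
  a_CW = 20/100 = 0.20, a_TW = 40/100 = 0.40, a_WW = 20/100 = 0.20
I − A =
  [   0.70    -0.35    -0.20]
  [  -0.35     0.70    -0.40]
  [   0.00     0.00     0.80]
Cofactors of I−A, C_ij = (−1)^(i+j)·(minor ij) (rows/columns in the sector order above):
  C_11 = (0.70)(0.80) − (-0.40)(0.00) = 0.5600
  C_12 = −[(-0.35)(0.80) − (-0.40)(0.00)] = 0.2800
  C_13 = (-0.35)(0.00) − (0.70)(0.00) = 0.0000
  C_21 = −[(-0.35)(0.80) − (-0.20)(0.00)] = 0.2800
  C_22 = (0.70)(0.80) − (-0.20)(0.00) = 0.5600
  C_23 = −[(0.70)(0.00) − (-0.35)(0.00)] = 0.0000
  C_31 = (-0.35)(-0.40) − (-0.20)(0.70) = 0.2800
  C_32 = −[(0.70)(-0.40) − (-0.20)(-0.35)] = 0.3500
  C_33 = (0.70)(0.70) − (-0.35)(-0.35) = 0.3675
det(I−A) = Σ_j (I−A)_1j·C_1j = (0.70)(0.5600) + (-0.35)(0.2800) + (-0.20)(0.0000) = 0.2940
adj(I−A) = Cᵀ =
  [ 0.5600   0.2800   0.2800]
  [ 0.2800   0.5600   0.3500]
  [ 0.0000   0.0000   0.3675]
(I − A)⁻¹ = adj(I−A) / det(I−A) ≈
  [   1.9048     0.9524     0.9524]
  [   0.9524     1.9048     1.1905]
  [   0.0000     0.0000     1.2500]
Δx = (I − A)⁻¹ Δd with Δd having -15 in the Tourism component and 0 elsewhere.
So Δx_C = L_CT · (-15), where L_CT = adj(I−A)_CT / det(I−A) = 0.2800 / 0.2940.
Δx_C = 0.2800 × (-15) / 0.2940 = -4.20 / 0.2940 ≈ -14.29.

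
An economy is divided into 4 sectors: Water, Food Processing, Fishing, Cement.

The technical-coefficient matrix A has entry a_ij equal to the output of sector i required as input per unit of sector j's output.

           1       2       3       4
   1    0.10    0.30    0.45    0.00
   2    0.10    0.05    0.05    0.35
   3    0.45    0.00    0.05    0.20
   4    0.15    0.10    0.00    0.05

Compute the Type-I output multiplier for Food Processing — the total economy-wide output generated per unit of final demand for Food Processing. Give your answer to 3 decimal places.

I − A =
  [   0.90    -0.30    -0.45     0.00]
  [  -0.10     0.95    -0.05    -0.35]
  [  -0.45     0.00     0.95    -0.20]
  [  -0.15    -0.10     0.00     0.95]
Compute the cofactors C_ij = (−1)^(i+j)·(3×3 minor ij) of I−A; the adjugate is their transpose:
adj(I−A) = Cᵀ =
  [ 0.823125   0.279750   0.404625   0.188250]
  [ 0.163000   0.606375   0.109125   0.246375]
  [ 0.420875   0.155250   0.736500   0.212250]
  [ 0.147125   0.108000   0.075375   0.584625]
det(I−A) = Σ_j (I−A)_1j·C_1j = (0.90)(0.823125) + (-0.30)(0.163000) + (-0.45)(0.420875) + (0.00)(0.147125) = 0.50251875
(I − A)⁻¹ = adj(I−A) / det(I−A) ≈
  [   1.6380     0.5567     0.8052     0.3746]
  [   0.3244     1.2067     0.2172     0.4903]
  [   0.8375     0.3089     1.4656     0.4224]
  [   0.2928     0.2149     0.1500     1.1634]
The output multiplier for sector j is the column-j sum of the Leontief inverse (I − A)⁻¹ = adj(I−A) / det(I−A).
Column 2 of adj(I−A): (0.279750, 0.606375, 0.155250, 0.108000); det(I−A) = 0.50251875.
m_2 = (0.279750 + 0.606375 + 0.155250 + 0.108000) / 0.50251875 = 1.149375 / 0.50251875 ≈ 2.287.

m_2 = 2.287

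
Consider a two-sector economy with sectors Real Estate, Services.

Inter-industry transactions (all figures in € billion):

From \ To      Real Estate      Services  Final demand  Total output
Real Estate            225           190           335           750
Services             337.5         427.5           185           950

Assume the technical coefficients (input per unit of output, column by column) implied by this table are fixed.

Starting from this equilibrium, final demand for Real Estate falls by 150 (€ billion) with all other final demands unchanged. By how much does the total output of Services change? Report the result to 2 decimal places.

Technical coefficients a_ij = z_ij / X_j:
  a_RR = 225/750 = 0.30, a_SR = 337.5/750 = 0.45
  a_RS = 190/950 = 0.20, a_SS = 427.5/950 = 0.45
I − A =
  [   0.70    -0.20]
  [  -0.45     0.55]
det(I−A) = (0.70)(0.55) − (-0.20)(-0.45) = 0.2950
adj(I−A) = [[0.55, 0.20], [0.45, 0.70]]
(I − A)⁻¹ = adj(I−A) / det(I−A) ≈
  [   1.8644     0.6780]
  [   1.5254     2.3729]
Δx = (I − A)⁻¹ Δd with Δd having -150 in the Real Estate component and 0 elsewhere.
So Δx_S = L_SR · (-150), where L_SR = adj(I−A)_SR / det(I−A) = 0.45 / 0.2950.
Δx_S = 0.45 × (-150) / 0.2950 = -67.50 / 0.2950 ≈ -228.81.

Δx_S = -228.81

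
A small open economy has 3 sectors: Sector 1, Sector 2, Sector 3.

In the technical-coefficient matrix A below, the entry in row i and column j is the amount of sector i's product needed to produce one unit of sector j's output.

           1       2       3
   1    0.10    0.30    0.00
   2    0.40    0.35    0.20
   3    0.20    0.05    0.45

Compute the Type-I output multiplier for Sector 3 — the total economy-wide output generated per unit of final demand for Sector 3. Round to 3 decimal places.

m_3 = 3.003

I − A =
  [   0.90    -0.30     0.00]
  [  -0.40     0.65    -0.20]
  [  -0.20    -0.05     0.55]
Cofactors of I−A, C_ij = (−1)^(i+j)·(minor ij) (rows/columns in the sector order above):
  C_11 = (0.65)(0.55) − (-0.20)(-0.05) = 0.3475
  C_12 = −[(-0.40)(0.55) − (-0.20)(-0.20)] = 0.2600
  C_13 = (-0.40)(-0.05) − (0.65)(-0.20) = 0.1500
  C_21 = −[(-0.30)(0.55) − (0.00)(-0.05)] = 0.1650
  C_22 = (0.90)(0.55) − (0.00)(-0.20) = 0.4950
  C_23 = −[(0.90)(-0.05) − (-0.30)(-0.20)] = 0.1050
  C_31 = (-0.30)(-0.20) − (0.00)(0.65) = 0.0600
  C_32 = −[(0.90)(-0.20) − (0.00)(-0.40)] = 0.1800
  C_33 = (0.90)(0.65) − (-0.30)(-0.40) = 0.4650
det(I−A) = Σ_j (I−A)_1j·C_1j = (0.90)(0.3475) + (-0.30)(0.2600) + (0.00)(0.1500) = 0.23475
adj(I−A) = Cᵀ =
  [ 0.3475   0.1650   0.0600]
  [ 0.2600   0.4950   0.1800]
  [ 0.1500   0.1050   0.4650]
(I − A)⁻¹ = adj(I−A) / det(I−A) ≈
  [   1.4803     0.7029     0.2556]
  [   1.1076     2.1086     0.7668]
  [   0.6390     0.4473     1.9808]
The output multiplier for sector j is the column-j sum of the Leontief inverse (I − A)⁻¹ = adj(I−A) / det(I−A).
Column 3 of adj(I−A): (0.0600, 0.1800, 0.4650); det(I−A) = 0.23475.
m_3 = (0.0600 + 0.1800 + 0.4650) / 0.23475 = 0.705 / 0.23475 ≈ 3.003.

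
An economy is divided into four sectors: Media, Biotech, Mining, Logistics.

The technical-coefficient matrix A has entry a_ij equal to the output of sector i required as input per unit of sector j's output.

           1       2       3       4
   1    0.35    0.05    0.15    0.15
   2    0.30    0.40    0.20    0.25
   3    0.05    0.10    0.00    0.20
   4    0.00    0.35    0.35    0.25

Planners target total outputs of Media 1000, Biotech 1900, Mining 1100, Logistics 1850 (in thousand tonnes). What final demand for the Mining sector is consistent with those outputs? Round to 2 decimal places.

d_3 = 490.00

I − A =
  [   0.65    -0.05    -0.15    -0.15]
  [  -0.30     0.60    -0.20    -0.25]
  [  -0.05    -0.10     1.00    -0.20]
  [   0.00    -0.35    -0.35     0.75]
d = (I − A) x:
  d_1 = (+0.65)·1000 + (-0.05)·1900 + (-0.15)·1100 + (-0.15)·1850 = 112.50
  d_2 = (-0.30)·1000 + (+0.60)·1900 + (-0.20)·1100 + (-0.25)·1850 = 157.50
  d_3 = (-0.05)·1000 + (-0.10)·1900 + (+1.00)·1100 + (-0.20)·1850 = 490.00
  d_4 = (+0.00)·1000 + (-0.35)·1900 + (-0.35)·1100 + (+0.75)·1850 = 337.50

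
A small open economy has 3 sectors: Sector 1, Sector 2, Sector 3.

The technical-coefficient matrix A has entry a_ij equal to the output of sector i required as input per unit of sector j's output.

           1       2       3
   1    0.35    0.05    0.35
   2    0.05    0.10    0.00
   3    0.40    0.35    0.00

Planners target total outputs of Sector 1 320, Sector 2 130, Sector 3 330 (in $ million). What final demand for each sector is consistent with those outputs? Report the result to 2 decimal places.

d_1 = 86.00, d_2 = 101.00, d_3 = 156.50

I − A =
  [   0.65    -0.05    -0.35]
  [  -0.05     0.90     0.00]
  [  -0.40    -0.35     1.00]
d = (I − A) x:
  d_1 = (+0.65)·320 + (-0.05)·130 + (-0.35)·330 = 86.00
  d_2 = (-0.05)·320 + (+0.90)·130 + (+0.00)·330 = 101.00
  d_3 = (-0.40)·320 + (-0.35)·130 + (+1.00)·330 = 156.50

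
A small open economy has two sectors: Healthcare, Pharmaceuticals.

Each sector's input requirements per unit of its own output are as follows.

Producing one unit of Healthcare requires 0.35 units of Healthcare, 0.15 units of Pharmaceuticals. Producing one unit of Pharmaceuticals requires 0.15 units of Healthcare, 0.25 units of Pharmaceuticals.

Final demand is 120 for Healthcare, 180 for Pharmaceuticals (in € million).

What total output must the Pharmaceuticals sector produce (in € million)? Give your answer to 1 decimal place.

x_P = 290.3

I − A =
  [   0.65    -0.15]
  [  -0.15     0.75]
det(I−A) = (0.65)(0.75) − (-0.15)(-0.15) = 0.4650
adj(I−A) = [[0.75, 0.15], [0.15, 0.65]]
(I − A)⁻¹ = adj(I−A) / det(I−A) ≈
  [   1.6129     0.3226]
  [   0.3226     1.3978]
x = (I − A)⁻¹ d = adj(I−A)·d / det(I−A), with det(I−A) = 0.4650:
  x_H = (0.75·120 + 0.15·180) / 0.4650 = 117.00 / 0.4650 ≈ 251.6
  x_P = (0.15·120 + 0.65·180) / 0.4650 = 135.00 / 0.4650 ≈ 290.3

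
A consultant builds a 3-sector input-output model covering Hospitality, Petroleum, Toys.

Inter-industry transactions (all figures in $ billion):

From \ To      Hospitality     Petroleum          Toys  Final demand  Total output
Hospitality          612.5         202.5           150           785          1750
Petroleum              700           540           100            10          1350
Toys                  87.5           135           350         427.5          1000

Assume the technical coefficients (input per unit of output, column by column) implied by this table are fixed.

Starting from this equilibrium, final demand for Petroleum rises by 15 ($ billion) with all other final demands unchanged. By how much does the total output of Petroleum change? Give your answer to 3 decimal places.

Δx_P = 31.639

Technical coefficients a_ij = z_ij / X_j:
  a_HH = 612.5/1750 = 0.35, a_PH = 700/1750 = 0.40, a_TH = 87.5/1750 = 0.05
  a_HP = 202.5/1350 = 0.15, a_PP = 540/1350 = 0.40, a_TP = 135/1350 = 0.10
  a_HT = 150/1000 = 0.15, a_PT = 100/1000 = 0.10, a_TT = 350/1000 = 0.35
I − A =
  [   0.65    -0.15    -0.15]
  [  -0.40     0.60    -0.10]
  [  -0.05    -0.10     0.65]
Cofactors of I−A, C_ij = (−1)^(i+j)·(minor ij) (rows/columns in the sector order above):
  C_11 = (0.60)(0.65) − (-0.10)(-0.10) = 0.3800
  C_12 = −[(-0.40)(0.65) − (-0.10)(-0.05)] = 0.2650
  C_13 = (-0.40)(-0.10) − (0.60)(-0.05) = 0.0700
  C_21 = −[(-0.15)(0.65) − (-0.15)(-0.10)] = 0.1125
  C_22 = (0.65)(0.65) − (-0.15)(-0.05) = 0.4150
  C_23 = −[(0.65)(-0.10) − (-0.15)(-0.05)] = 0.0725
  C_31 = (-0.15)(-0.10) − (-0.15)(0.60) = 0.1050
  C_32 = −[(0.65)(-0.10) − (-0.15)(-0.40)] = 0.1250
  C_33 = (0.65)(0.60) − (-0.15)(-0.40) = 0.3300
det(I−A) = Σ_j (I−A)_1j·C_1j = (0.65)(0.3800) + (-0.15)(0.2650) + (-0.15)(0.0700) = 0.19675
adj(I−A) = Cᵀ =
  [ 0.3800   0.1125   0.1050]
  [ 0.2650   0.4150   0.1250]
  [ 0.0700   0.0725   0.3300]
(I − A)⁻¹ = adj(I−A) / det(I−A) ≈
  [   1.9314     0.5718     0.5337]
  [   1.3469     2.1093     0.6353]
  [   0.3558     0.3685     1.6773]
Δx = (I − A)⁻¹ Δd with Δd having +15 in the Petroleum component and 0 elsewhere.
So Δx_P = L_PP · (+15), where L_PP = adj(I−A)_PP / det(I−A) = 0.4150 / 0.19675.
Δx_P = 0.4150 × (+15) / 0.19675 = 6.225 / 0.19675 ≈ 31.639.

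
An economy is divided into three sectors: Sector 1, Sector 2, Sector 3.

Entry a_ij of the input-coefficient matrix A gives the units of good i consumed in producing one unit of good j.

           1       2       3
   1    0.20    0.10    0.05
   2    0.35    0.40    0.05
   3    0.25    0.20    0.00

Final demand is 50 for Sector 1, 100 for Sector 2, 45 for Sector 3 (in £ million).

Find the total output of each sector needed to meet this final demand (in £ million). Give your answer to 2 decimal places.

I − A =
  [   0.80    -0.10    -0.05]
  [  -0.35     0.60    -0.05]
  [  -0.25    -0.20     1.00]
Cofactors of I−A, C_ij = (−1)^(i+j)·(minor ij) (rows/columns in the sector order above):
  C_11 = (0.60)(1.00) − (-0.05)(-0.20) = 0.5900
  C_12 = −[(-0.35)(1.00) − (-0.05)(-0.25)] = 0.3625
  C_13 = (-0.35)(-0.20) − (0.60)(-0.25) = 0.2200
  C_21 = −[(-0.10)(1.00) − (-0.05)(-0.20)] = 0.1100
  C_22 = (0.80)(1.00) − (-0.05)(-0.25) = 0.7875
  C_23 = −[(0.80)(-0.20) − (-0.10)(-0.25)] = 0.1850
  C_31 = (-0.10)(-0.05) − (-0.05)(0.60) = 0.0350
  C_32 = −[(0.80)(-0.05) − (-0.05)(-0.35)] = 0.0575
  C_33 = (0.80)(0.60) − (-0.10)(-0.35) = 0.4450
det(I−A) = Σ_j (I−A)_1j·C_1j = (0.80)(0.5900) + (-0.10)(0.3625) + (-0.05)(0.2200) = 0.42475
adj(I−A) = Cᵀ =
  [ 0.5900   0.1100   0.0350]
  [ 0.3625   0.7875   0.0575]
  [ 0.2200   0.1850   0.4450]
(I − A)⁻¹ = adj(I−A) / det(I−A) ≈
  [   1.3891     0.2590     0.0824]
  [   0.8534     1.8540     0.1354]
  [   0.5180     0.4356     1.0477]
x = (I − A)⁻¹ d = adj(I−A)·d / det(I−A), with det(I−A) = 0.42475:
  x_1 = (0.5900·50 + 0.1100·100 + 0.0350·45) / 0.42475 = 42.075 / 0.42475 ≈ 99.06
  x_2 = (0.3625·50 + 0.7875·100 + 0.0575·45) / 0.42475 = 99.4625 / 0.42475 ≈ 234.17
  x_3 = (0.2200·50 + 0.1850·100 + 0.4450·45) / 0.42475 = 49.525 / 0.42475 ≈ 116.60

x_1 = 99.06, x_2 = 234.17, x_3 = 116.60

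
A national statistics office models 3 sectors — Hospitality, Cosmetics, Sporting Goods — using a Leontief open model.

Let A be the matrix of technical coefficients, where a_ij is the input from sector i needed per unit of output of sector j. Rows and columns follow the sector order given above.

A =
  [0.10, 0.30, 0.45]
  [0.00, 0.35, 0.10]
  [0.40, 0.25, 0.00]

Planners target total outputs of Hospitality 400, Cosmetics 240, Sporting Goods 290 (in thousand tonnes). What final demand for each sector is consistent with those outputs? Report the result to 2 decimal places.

d_1 = 157.50, d_2 = 127.00, d_3 = 70.00

I − A =
  [   0.90    -0.30    -0.45]
  [   0.00     0.65    -0.10]
  [  -0.40    -0.25     1.00]
d = (I − A) x:
  d_1 = (+0.90)·400 + (-0.30)·240 + (-0.45)·290 = 157.50
  d_2 = (+0.00)·400 + (+0.65)·240 + (-0.10)·290 = 127.00
  d_3 = (-0.40)·400 + (-0.25)·240 + (+1.00)·290 = 70.00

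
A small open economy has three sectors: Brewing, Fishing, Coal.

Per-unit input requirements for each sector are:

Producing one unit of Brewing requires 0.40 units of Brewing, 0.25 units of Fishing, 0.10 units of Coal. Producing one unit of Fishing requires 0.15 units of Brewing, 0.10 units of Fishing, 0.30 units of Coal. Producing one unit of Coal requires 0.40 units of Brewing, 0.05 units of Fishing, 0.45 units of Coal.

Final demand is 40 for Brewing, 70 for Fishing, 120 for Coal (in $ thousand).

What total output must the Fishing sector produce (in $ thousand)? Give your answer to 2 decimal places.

I − A =
  [   0.60    -0.15    -0.40]
  [  -0.25     0.90    -0.05]
  [  -0.10    -0.30     0.55]
Cofactors of I−A, C_ij = (−1)^(i+j)·(minor ij) (rows/columns in the sector order above):
  C_11 = (0.90)(0.55) − (-0.05)(-0.30) = 0.4800
  C_12 = −[(-0.25)(0.55) − (-0.05)(-0.10)] = 0.1425
  C_13 = (-0.25)(-0.30) − (0.90)(-0.10) = 0.1650
  C_21 = −[(-0.15)(0.55) − (-0.40)(-0.30)] = 0.2025
  C_22 = (0.60)(0.55) − (-0.40)(-0.10) = 0.2900
  C_23 = −[(0.60)(-0.30) − (-0.15)(-0.10)] = 0.1950
  C_31 = (-0.15)(-0.05) − (-0.40)(0.90) = 0.3675
  C_32 = −[(0.60)(-0.05) − (-0.40)(-0.25)] = 0.1300
  C_33 = (0.60)(0.90) − (-0.15)(-0.25) = 0.5025
det(I−A) = Σ_j (I−A)_1j·C_1j = (0.60)(0.4800) + (-0.15)(0.1425) + (-0.40)(0.1650) = 0.200625
adj(I−A) = Cᵀ =
  [ 0.4800   0.2025   0.3675]
  [ 0.1425   0.2900   0.1300]
  [ 0.1650   0.1950   0.5025]
(I − A)⁻¹ = adj(I−A) / det(I−A) ≈
  [   2.3925     1.0093     1.8318]
  [   0.7103     1.4455     0.6480]
  [   0.8224     0.9720     2.5047]
x = (I − A)⁻¹ d = adj(I−A)·d / det(I−A), with det(I−A) = 0.200625:
  x_B = (0.4800·40 + 0.2025·70 + 0.3675·120) / 0.200625 = 77.475 / 0.200625 ≈ 386.17
  x_F = (0.1425·40 + 0.2900·70 + 0.1300·120) / 0.200625 = 41.60 / 0.200625 ≈ 207.35
  x_C = (0.1650·40 + 0.1950·70 + 0.5025·120) / 0.200625 = 80.55 / 0.200625 ≈ 401.50

x_F = 207.35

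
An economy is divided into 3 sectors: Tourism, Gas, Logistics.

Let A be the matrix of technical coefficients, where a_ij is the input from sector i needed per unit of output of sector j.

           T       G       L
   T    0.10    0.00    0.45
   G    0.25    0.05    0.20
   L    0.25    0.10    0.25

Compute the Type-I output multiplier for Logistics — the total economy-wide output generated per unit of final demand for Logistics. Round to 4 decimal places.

I − A =
  [   0.90     0.00    -0.45]
  [  -0.25     0.95    -0.20]
  [  -0.25    -0.10     0.75]
Cofactors of I−A, C_ij = (−1)^(i+j)·(minor ij) (rows/columns in the sector order above):
  C_11 = (0.95)(0.75) − (-0.20)(-0.10) = 0.6925
  C_12 = −[(-0.25)(0.75) − (-0.20)(-0.25)] = 0.2375
  C_13 = (-0.25)(-0.10) − (0.95)(-0.25) = 0.2625
  C_21 = −[(0.00)(0.75) − (-0.45)(-0.10)] = 0.0450
  C_22 = (0.90)(0.75) − (-0.45)(-0.25) = 0.5625
  C_23 = −[(0.90)(-0.10) − (0.00)(-0.25)] = 0.0900
  C_31 = (0.00)(-0.20) − (-0.45)(0.95) = 0.4275
  C_32 = −[(0.90)(-0.20) − (-0.45)(-0.25)] = 0.2925
  C_33 = (0.90)(0.95) − (0.00)(-0.25) = 0.8550
det(I−A) = Σ_j (I−A)_1j·C_1j = (0.90)(0.6925) + (0.00)(0.2375) + (-0.45)(0.2625) = 0.505125
adj(I−A) = Cᵀ =
  [ 0.6925   0.0450   0.4275]
  [ 0.2375   0.5625   0.2925]
  [ 0.2625   0.0900   0.8550]
(I − A)⁻¹ = adj(I−A) / det(I−A) ≈
  [   1.37095     0.08909     0.84633]
  [   0.47018     1.11359     0.57906]
  [   0.51967     0.17817     1.69265]
The output multiplier for sector j is the column-j sum of the Leontief inverse (I − A)⁻¹ = adj(I−A) / det(I−A).
Column L of adj(I−A): (0.4275, 0.2925, 0.8550); det(I−A) = 0.505125.
m_L = (0.4275 + 0.2925 + 0.8550) / 0.505125 = 1.575 / 0.505125 ≈ 3.1180.

m_L = 3.1180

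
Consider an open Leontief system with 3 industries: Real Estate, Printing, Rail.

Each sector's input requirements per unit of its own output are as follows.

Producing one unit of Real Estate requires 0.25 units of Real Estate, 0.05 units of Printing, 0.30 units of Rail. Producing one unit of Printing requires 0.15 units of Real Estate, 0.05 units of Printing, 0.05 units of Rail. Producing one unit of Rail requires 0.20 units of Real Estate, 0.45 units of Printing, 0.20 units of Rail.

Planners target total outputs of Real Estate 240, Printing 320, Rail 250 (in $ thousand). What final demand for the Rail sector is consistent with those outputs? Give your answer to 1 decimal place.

d_3 = 112.0

I − A =
  [   0.75    -0.15    -0.20]
  [  -0.05     0.95    -0.45]
  [  -0.30    -0.05     0.80]
d = (I − A) x:
  d_1 = (+0.75)·240 + (-0.15)·320 + (-0.20)·250 = 82.0
  d_2 = (-0.05)·240 + (+0.95)·320 + (-0.45)·250 = 179.5
  d_3 = (-0.30)·240 + (-0.05)·320 + (+0.80)·250 = 112.0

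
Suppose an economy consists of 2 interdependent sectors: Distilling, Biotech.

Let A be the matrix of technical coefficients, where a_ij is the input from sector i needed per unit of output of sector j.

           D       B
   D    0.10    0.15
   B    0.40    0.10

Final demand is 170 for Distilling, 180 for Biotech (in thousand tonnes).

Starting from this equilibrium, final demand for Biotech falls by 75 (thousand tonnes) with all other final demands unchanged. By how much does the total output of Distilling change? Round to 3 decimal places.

I − A =
  [   0.90    -0.15]
  [  -0.40     0.90]
det(I−A) = (0.90)(0.90) − (-0.15)(-0.40) = 0.7500
adj(I−A) = [[0.90, 0.15], [0.40, 0.90]]
(I − A)⁻¹ = adj(I−A) / det(I−A) ≈
  [   1.2000     0.2000]
  [   0.5333     1.2000]
Δx = (I − A)⁻¹ Δd with Δd having -75 in the Biotech component and 0 elsewhere.
So Δx_D = L_DB · (-75), where L_DB = adj(I−A)_DB / det(I−A) = 0.15 / 0.7500.
Δx_D = 0.15 × (-75) / 0.7500 = -11.25 / 0.7500 = -15.000.

Δx_D = -15.000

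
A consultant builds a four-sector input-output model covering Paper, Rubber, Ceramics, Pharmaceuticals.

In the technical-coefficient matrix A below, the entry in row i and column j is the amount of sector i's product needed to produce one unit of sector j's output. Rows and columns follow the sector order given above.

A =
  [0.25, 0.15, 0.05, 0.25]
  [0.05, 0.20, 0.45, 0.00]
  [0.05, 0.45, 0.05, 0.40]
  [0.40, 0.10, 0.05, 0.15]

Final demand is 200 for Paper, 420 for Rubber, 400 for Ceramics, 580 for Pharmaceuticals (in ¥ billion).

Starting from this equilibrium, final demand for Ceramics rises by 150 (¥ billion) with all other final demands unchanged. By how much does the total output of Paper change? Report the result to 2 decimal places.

Δx_1 = 69.55

I − A =
  [   0.75    -0.15    -0.05    -0.25]
  [  -0.05     0.80    -0.45     0.00]
  [  -0.05    -0.45     0.95    -0.40]
  [  -0.40    -0.10    -0.05     0.85]
Compute the cofactors C_ij = (−1)^(i+j)·(3×3 minor ij) of I−A; the adjugate is their transpose:
adj(I−A) = Cᵀ =
  [ 0.439875   0.168625   0.112625   0.182375]
  [ 0.130500   0.484875   0.244625   0.153500]
  [ 0.183125   0.303500   0.422375   0.252625]
  [ 0.233125   0.154250   0.106625   0.404500]
det(I−A) = Σ_j (I−A)_1j·C_1j = (0.75)(0.439875) + (-0.15)(0.130500) + (-0.05)(0.183125) + (-0.25)(0.233125) = 0.24289375
(I − A)⁻¹ = adj(I−A) / det(I−A) ≈
  [   1.8110     0.6942     0.4637     0.7508]
  [   0.5373     1.9962     1.0071     0.6320]
  [   0.7539     1.2495     1.7389     1.0401]
  [   0.9598     0.6351     0.4390     1.6653]
Δx = (I − A)⁻¹ Δd with Δd having +150 in the Ceramics component and 0 elsewhere.
So Δx_1 = L_13 · (+150), where L_13 = adj(I−A)_13 / det(I−A) = 0.112625 / 0.24289375.
Δx_1 = 0.112625 × (+150) / 0.24289375 = 16.89375 / 0.24289375 ≈ 69.55.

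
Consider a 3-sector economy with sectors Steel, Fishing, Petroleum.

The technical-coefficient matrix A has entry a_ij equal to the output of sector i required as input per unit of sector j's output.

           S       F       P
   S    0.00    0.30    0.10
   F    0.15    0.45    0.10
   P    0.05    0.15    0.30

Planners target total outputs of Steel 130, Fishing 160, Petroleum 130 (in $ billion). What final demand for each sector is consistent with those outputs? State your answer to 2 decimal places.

d_S = 69.00, d_F = 55.50, d_P = 60.50

I − A =
  [   1.00    -0.30    -0.10]
  [  -0.15     0.55    -0.10]
  [  -0.05    -0.15     0.70]
d = (I − A) x:
  d_S = (+1.00)·130 + (-0.30)·160 + (-0.10)·130 = 69.00
  d_F = (-0.15)·130 + (+0.55)·160 + (-0.10)·130 = 55.50
  d_P = (-0.05)·130 + (-0.15)·160 + (+0.70)·130 = 60.50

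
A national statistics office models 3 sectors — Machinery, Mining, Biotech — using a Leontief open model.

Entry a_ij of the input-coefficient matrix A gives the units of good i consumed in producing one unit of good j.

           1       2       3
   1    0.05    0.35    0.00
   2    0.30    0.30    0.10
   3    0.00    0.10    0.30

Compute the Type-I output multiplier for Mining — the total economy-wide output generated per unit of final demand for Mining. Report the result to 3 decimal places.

I − A =
  [   0.95    -0.35     0.00]
  [  -0.30     0.70    -0.10]
  [   0.00    -0.10     0.70]
Cofactors of I−A, C_ij = (−1)^(i+j)·(minor ij) (rows/columns in the sector order above):
  C_11 = (0.70)(0.70) − (-0.10)(-0.10) = 0.4800
  C_12 = −[(-0.30)(0.70) − (-0.10)(0.00)] = 0.2100
  C_13 = (-0.30)(-0.10) − (0.70)(0.00) = 0.0300
  C_21 = −[(-0.35)(0.70) − (0.00)(-0.10)] = 0.2450
  C_22 = (0.95)(0.70) − (0.00)(0.00) = 0.6650
  C_23 = −[(0.95)(-0.10) − (-0.35)(0.00)] = 0.0950
  C_31 = (-0.35)(-0.10) − (0.00)(0.70) = 0.0350
  C_32 = −[(0.95)(-0.10) − (0.00)(-0.30)] = 0.0950
  C_33 = (0.95)(0.70) − (-0.35)(-0.30) = 0.5600
det(I−A) = Σ_j (I−A)_1j·C_1j = (0.95)(0.4800) + (-0.35)(0.2100) + (0.00)(0.0300) = 0.3825
adj(I−A) = Cᵀ =
  [ 0.4800   0.2450   0.0350]
  [ 0.2100   0.6650   0.0950]
  [ 0.0300   0.0950   0.5600]
(I − A)⁻¹ = adj(I−A) / det(I−A) ≈
  [   1.2549     0.6405     0.0915]
  [   0.5490     1.7386     0.2484]
  [   0.0784     0.2484     1.4641]
The output multiplier for sector j is the column-j sum of the Leontief inverse (I − A)⁻¹ = adj(I−A) / det(I−A).
Column 2 of adj(I−A): (0.2450, 0.6650, 0.0950); det(I−A) = 0.3825.
m_2 = (0.2450 + 0.6650 + 0.0950) / 0.3825 = 1.005 / 0.3825 ≈ 2.627.

m_2 = 2.627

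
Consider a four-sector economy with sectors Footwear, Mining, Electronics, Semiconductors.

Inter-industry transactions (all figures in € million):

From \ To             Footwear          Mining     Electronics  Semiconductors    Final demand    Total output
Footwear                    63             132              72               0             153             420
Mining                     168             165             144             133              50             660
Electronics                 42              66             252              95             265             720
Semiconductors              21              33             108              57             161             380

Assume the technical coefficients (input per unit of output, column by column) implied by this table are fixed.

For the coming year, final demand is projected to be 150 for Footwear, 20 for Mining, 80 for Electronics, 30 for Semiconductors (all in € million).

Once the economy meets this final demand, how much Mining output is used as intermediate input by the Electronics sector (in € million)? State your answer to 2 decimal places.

Technical coefficients a_ij = z_ij / X_j:
  a_11 = 63/420 = 0.15, a_21 = 168/420 = 0.40, a_31 = 42/420 = 0.10, a_41 = 21/420 = 0.05
  a_12 = 132/660 = 0.20, a_22 = 165/660 = 0.25, a_32 = 66/660 = 0.10, a_42 = 33/660 = 0.05
  a_13 = 72/720 = 0.10, a_23 = 144/720 = 0.20, a_33 = 252/720 = 0.35, a_43 = 108/720 = 0.15
  a_14 = 0/380 = 0.00, a_24 = 133/380 = 0.35, a_34 = 95/380 = 0.25, a_44 = 57/380 = 0.15
I − A =
  [   0.85    -0.20    -0.10     0.00]
  [  -0.40     0.75    -0.20    -0.35]
  [  -0.10    -0.10     0.65    -0.25]
  [  -0.05    -0.05    -0.15     0.85]
Compute the cofactors C_ij = (−1)^(i+j)·(3×3 minor ij) of I−A; the adjugate is their transpose:
adj(I−A) = Cᵀ =
  [ 0.350125   0.112750   0.106500   0.077750]
  [ 0.242125   0.428000   0.224875   0.242375]
  [ 0.112125   0.102375   0.455500   0.176125]
  [ 0.054625   0.049875   0.099875   0.329875]
det(I−A) = Σ_j (I−A)_1j·C_1j = (0.85)(0.350125) + (-0.20)(0.242125) + (-0.10)(0.112125) + (0.00)(0.054625) = 0.23796875
(I − A)⁻¹ = adj(I−A) / det(I−A) ≈
  [   1.4713     0.4738     0.4475     0.3267]
  [   1.0175     1.7986     0.9450     1.0185]
  [   0.4712     0.4302     1.9141     0.7401]
  [   0.2295     0.2096     0.4197     1.3862]
First solve x = (I − A)⁻¹ d = adj(I−A)·d / det(I−A); in particular x_3 = (0.112125·150 + 0.102375·20 + 0.455500·80 + 0.176125·30) / 0.23796875 = 60.59 / 0.23796875 ≈ 254.6133.
Intermediate flow from 2 to 3: z_23 = a_23 · x_3 = 0.20 × 60.59 / 0.23796875 = 12.118 / 0.23796875 ≈ 50.92.

z_23 = 50.92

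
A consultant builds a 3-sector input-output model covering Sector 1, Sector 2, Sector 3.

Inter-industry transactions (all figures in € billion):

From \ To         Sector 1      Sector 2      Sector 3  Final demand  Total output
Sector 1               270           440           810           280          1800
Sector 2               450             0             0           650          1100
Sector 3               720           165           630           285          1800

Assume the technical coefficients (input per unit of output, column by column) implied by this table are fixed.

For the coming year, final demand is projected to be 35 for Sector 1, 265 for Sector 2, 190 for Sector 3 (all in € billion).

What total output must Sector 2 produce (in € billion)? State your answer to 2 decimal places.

Technical coefficients a_ij = z_ij / X_j:
  a_11 = 270/1800 = 0.15, a_21 = 450/1800 = 0.25, a_31 = 720/1800 = 0.40
  a_12 = 440/1100 = 0.40, a_22 = 0/1100 = 0.00, a_32 = 165/1100 = 0.15
  a_13 = 810/1800 = 0.45, a_23 = 0/1800 = 0.00, a_33 = 630/1800 = 0.35
I − A =
  [   0.85    -0.40    -0.45]
  [  -0.25     1.00     0.00]
  [  -0.40    -0.15     0.65]
Cofactors of I−A, C_ij = (−1)^(i+j)·(minor ij) (rows/columns in the sector order above):
  C_11 = (1.00)(0.65) − (0.00)(-0.15) = 0.6500
  C_12 = −[(-0.25)(0.65) − (0.00)(-0.40)] = 0.1625
  C_13 = (-0.25)(-0.15) − (1.00)(-0.40) = 0.4375
  C_21 = −[(-0.40)(0.65) − (-0.45)(-0.15)] = 0.3275
  C_22 = (0.85)(0.65) − (-0.45)(-0.40) = 0.3725
  C_23 = −[(0.85)(-0.15) − (-0.40)(-0.40)] = 0.2875
  C_31 = (-0.40)(0.00) − (-0.45)(1.00) = 0.4500
  C_32 = −[(0.85)(0.00) − (-0.45)(-0.25)] = 0.1125
  C_33 = (0.85)(1.00) − (-0.40)(-0.25) = 0.7500
det(I−A) = Σ_j (I−A)_1j·C_1j = (0.85)(0.6500) + (-0.40)(0.1625) + (-0.45)(0.4375) = 0.290625
adj(I−A) = Cᵀ =
  [ 0.6500   0.3275   0.4500]
  [ 0.1625   0.3725   0.1125]
  [ 0.4375   0.2875   0.7500]
(I − A)⁻¹ = adj(I−A) / det(I−A) ≈
  [   2.2366     1.1269     1.5484]
  [   0.5591     1.2817     0.3871]
  [   1.5054     0.9892     2.5806]
x = (I − A)⁻¹ d = adj(I−A)·d / det(I−A), with det(I−A) = 0.290625:
  x_1 = (0.6500·35 + 0.3275·265 + 0.4500·190) / 0.290625 = 195.0375 / 0.290625 ≈ 671.10
  x_2 = (0.1625·35 + 0.3725·265 + 0.1125·190) / 0.290625 = 125.775 / 0.290625 ≈ 432.77
  x_3 = (0.4375·35 + 0.2875·265 + 0.7500·190) / 0.290625 = 234.00 / 0.290625 ≈ 805.16

x_2 = 432.77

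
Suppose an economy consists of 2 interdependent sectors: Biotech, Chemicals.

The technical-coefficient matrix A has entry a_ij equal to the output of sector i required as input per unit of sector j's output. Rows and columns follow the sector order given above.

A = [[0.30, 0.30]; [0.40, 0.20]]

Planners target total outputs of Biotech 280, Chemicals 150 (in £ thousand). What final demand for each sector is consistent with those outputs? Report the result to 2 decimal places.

d_B = 151.00, d_C = 8.00

I − A =
  [   0.70    -0.30]
  [  -0.40     0.80]
d = (I − A) x:
  d_B = (+0.70)·280 + (-0.30)·150 = 151.00
  d_C = (-0.40)·280 + (+0.80)·150 = 8.00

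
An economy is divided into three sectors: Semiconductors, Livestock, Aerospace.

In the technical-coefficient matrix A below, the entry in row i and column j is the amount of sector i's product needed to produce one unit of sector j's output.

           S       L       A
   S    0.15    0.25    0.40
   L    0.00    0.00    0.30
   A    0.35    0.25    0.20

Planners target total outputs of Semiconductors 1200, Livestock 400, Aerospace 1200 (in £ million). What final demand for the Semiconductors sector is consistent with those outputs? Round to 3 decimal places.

I − A =
  [   0.85    -0.25    -0.40]
  [   0.00     1.00    -0.30]
  [  -0.35    -0.25     0.80]
d = (I − A) x:
  d_S = (+0.85)·1200 + (-0.25)·400 + (-0.40)·1200 = 440.000
  d_L = (+0.00)·1200 + (+1.00)·400 + (-0.30)·1200 = 40.000
  d_A = (-0.35)·1200 + (-0.25)·400 + (+0.80)·1200 = 440.000

d_S = 440.000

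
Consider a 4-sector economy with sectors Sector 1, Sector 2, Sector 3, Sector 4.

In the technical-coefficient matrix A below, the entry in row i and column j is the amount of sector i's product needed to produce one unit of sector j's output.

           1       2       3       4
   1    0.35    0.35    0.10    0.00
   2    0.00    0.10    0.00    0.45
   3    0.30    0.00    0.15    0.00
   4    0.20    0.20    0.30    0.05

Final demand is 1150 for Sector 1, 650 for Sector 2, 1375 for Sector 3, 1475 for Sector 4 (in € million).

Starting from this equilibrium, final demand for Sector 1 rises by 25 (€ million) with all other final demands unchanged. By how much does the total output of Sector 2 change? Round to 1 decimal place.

Δx_2 = 8.2

I − A =
  [   0.65    -0.35    -0.10     0.00]
  [   0.00     0.90     0.00    -0.45]
  [  -0.30     0.00     0.85     0.00]
  [  -0.20    -0.20    -0.30     0.95]
Compute the cofactors C_ij = (−1)^(i+j)·(3×3 minor ij) of I−A; the adjugate is their transpose:
adj(I−A) = Cᵀ =
  [ 0.650250   0.282625   0.123750   0.133875]
  [ 0.117000   0.496375   0.096750   0.235125]
  [ 0.229500   0.099750   0.465750   0.047250]
  [ 0.234000   0.195500   0.193500   0.470250]
det(I−A) = Σ_j (I−A)_1j·C_1j = (0.65)(0.650250) + (-0.35)(0.117000) + (-0.10)(0.229500) + (0.00)(0.234000) = 0.3587625
(I − A)⁻¹ = adj(I−A) / det(I−A) ≈
  [   1.8125     0.7878     0.3449     0.3732]
  [   0.3261     1.3836     0.2697     0.6554]
  [   0.6397     0.2780     1.2982     0.1317]
  [   0.6522     0.5449     0.5394     1.3108]
Δx = (I − A)⁻¹ Δd with Δd having +25 in the Sector 1 component and 0 elsewhere.
So Δx_2 = L_21 · (+25), where L_21 = adj(I−A)_21 / det(I−A) = 0.117000 / 0.3587625.
Δx_2 = 0.117000 × (+25) / 0.3587625 = 2.925 / 0.3587625 ≈ 8.2.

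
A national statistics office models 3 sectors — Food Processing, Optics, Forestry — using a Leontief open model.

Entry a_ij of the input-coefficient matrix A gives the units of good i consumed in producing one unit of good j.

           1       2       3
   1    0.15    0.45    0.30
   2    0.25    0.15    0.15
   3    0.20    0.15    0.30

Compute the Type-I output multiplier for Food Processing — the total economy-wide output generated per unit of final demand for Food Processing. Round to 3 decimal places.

I − A =
  [   0.85    -0.45    -0.30]
  [  -0.25     0.85    -0.15]
  [  -0.20    -0.15     0.70]
Cofactors of I−A, C_ij = (−1)^(i+j)·(minor ij) (rows/columns in the sector order above):
  C_11 = (0.85)(0.70) − (-0.15)(-0.15) = 0.5725
  C_12 = −[(-0.25)(0.70) − (-0.15)(-0.20)] = 0.2050
  C_13 = (-0.25)(-0.15) − (0.85)(-0.20) = 0.2075
  C_21 = −[(-0.45)(0.70) − (-0.30)(-0.15)] = 0.3600
  C_22 = (0.85)(0.70) − (-0.30)(-0.20) = 0.5350
  C_23 = −[(0.85)(-0.15) − (-0.45)(-0.20)] = 0.2175
  C_31 = (-0.45)(-0.15) − (-0.30)(0.85) = 0.3225
  C_32 = −[(0.85)(-0.15) − (-0.30)(-0.25)] = 0.2025
  C_33 = (0.85)(0.85) − (-0.45)(-0.25) = 0.6100
det(I−A) = Σ_j (I−A)_1j·C_1j = (0.85)(0.5725) + (-0.45)(0.2050) + (-0.30)(0.2075) = 0.332125
adj(I−A) = Cᵀ =
  [ 0.5725   0.3600   0.3225]
  [ 0.2050   0.5350   0.2025]
  [ 0.2075   0.2175   0.6100]
(I − A)⁻¹ = adj(I−A) / det(I−A) ≈
  [   1.7237     1.0839     0.9710]
  [   0.6172     1.6108     0.6097]
  [   0.6248     0.6549     1.8367]
The output multiplier for sector j is the column-j sum of the Leontief inverse (I − A)⁻¹ = adj(I−A) / det(I−A).
Column 1 of adj(I−A): (0.5725, 0.2050, 0.2075); det(I−A) = 0.332125.
m_1 = (0.5725 + 0.2050 + 0.2075) / 0.332125 = 0.985 / 0.332125 ≈ 2.966.

m_1 = 2.966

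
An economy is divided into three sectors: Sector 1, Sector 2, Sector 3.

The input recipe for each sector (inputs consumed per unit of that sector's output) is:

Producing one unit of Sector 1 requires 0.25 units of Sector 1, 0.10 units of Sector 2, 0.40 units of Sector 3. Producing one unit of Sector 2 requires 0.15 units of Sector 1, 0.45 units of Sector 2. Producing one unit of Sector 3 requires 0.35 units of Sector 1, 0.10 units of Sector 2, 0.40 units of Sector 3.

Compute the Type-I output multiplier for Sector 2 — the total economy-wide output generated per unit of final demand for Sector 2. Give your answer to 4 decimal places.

I − A =
  [   0.75    -0.15    -0.35]
  [  -0.10     0.55    -0.10]
  [  -0.40     0.00     0.60]
Cofactors of I−A, C_ij = (−1)^(i+j)·(minor ij) (rows/columns in the sector order above):
  C_11 = (0.55)(0.60) − (-0.10)(0.00) = 0.3300
  C_12 = −[(-0.10)(0.60) − (-0.10)(-0.40)] = 0.1000
  C_13 = (-0.10)(0.00) − (0.55)(-0.40) = 0.2200
  C_21 = −[(-0.15)(0.60) − (-0.35)(0.00)] = 0.0900
  C_22 = (0.75)(0.60) − (-0.35)(-0.40) = 0.3100
  C_23 = −[(0.75)(0.00) − (-0.15)(-0.40)] = 0.0600
  C_31 = (-0.15)(-0.10) − (-0.35)(0.55) = 0.2075
  C_32 = −[(0.75)(-0.10) − (-0.35)(-0.10)] = 0.1100
  C_33 = (0.75)(0.55) − (-0.15)(-0.10) = 0.3975
det(I−A) = Σ_j (I−A)_1j·C_1j = (0.75)(0.3300) + (-0.15)(0.1000) + (-0.35)(0.2200) = 0.1555
adj(I−A) = Cᵀ =
  [ 0.3300   0.0900   0.2075]
  [ 0.1000   0.3100   0.1100]
  [ 0.2200   0.0600   0.3975]
(I − A)⁻¹ = adj(I−A) / det(I−A) ≈
  [   2.12219     0.57878     1.33441]
  [   0.64309     1.99357     0.70740]
  [   1.41479     0.38585     2.55627]
The output multiplier for sector j is the column-j sum of the Leontief inverse (I − A)⁻¹ = adj(I−A) / det(I−A).
Column 2 of adj(I−A): (0.0900, 0.3100, 0.0600); det(I−A) = 0.1555.
m_2 = (0.0900 + 0.3100 + 0.0600) / 0.1555 = 0.46 / 0.1555 ≈ 2.9582.

m_2 = 2.9582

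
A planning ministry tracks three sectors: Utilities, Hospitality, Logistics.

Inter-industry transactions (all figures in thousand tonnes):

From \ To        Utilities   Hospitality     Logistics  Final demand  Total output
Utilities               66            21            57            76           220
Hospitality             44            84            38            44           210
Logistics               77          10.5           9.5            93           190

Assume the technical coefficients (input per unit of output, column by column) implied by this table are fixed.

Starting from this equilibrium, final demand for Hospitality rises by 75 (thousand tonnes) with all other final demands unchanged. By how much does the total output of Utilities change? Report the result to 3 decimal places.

Technical coefficients a_ij = z_ij / X_j:
  a_UU = 66/220 = 0.30, a_HU = 44/220 = 0.20, a_LU = 77/220 = 0.35
  a_UH = 21/210 = 0.10, a_HH = 84/210 = 0.40, a_LH = 10.5/210 = 0.05
  a_UL = 57/190 = 0.30, a_HL = 38/190 = 0.20, a_LL = 9.5/190 = 0.05
I − A =
  [   0.70    -0.10    -0.30]
  [  -0.20     0.60    -0.20]
  [  -0.35    -0.05     0.95]
Cofactors of I−A, C_ij = (−1)^(i+j)·(minor ij) (rows/columns in the sector order above):
  C_11 = (0.60)(0.95) − (-0.20)(-0.05) = 0.5600
  C_12 = −[(-0.20)(0.95) − (-0.20)(-0.35)] = 0.2600
  C_13 = (-0.20)(-0.05) − (0.60)(-0.35) = 0.2200
  C_21 = −[(-0.10)(0.95) − (-0.30)(-0.05)] = 0.1100
  C_22 = (0.70)(0.95) − (-0.30)(-0.35) = 0.5600
  C_23 = −[(0.70)(-0.05) − (-0.10)(-0.35)] = 0.0700
  C_31 = (-0.10)(-0.20) − (-0.30)(0.60) = 0.2000
  C_32 = −[(0.70)(-0.20) − (-0.30)(-0.20)] = 0.2000
  C_33 = (0.70)(0.60) − (-0.10)(-0.20) = 0.4000
det(I−A) = Σ_j (I−A)_1j·C_1j = (0.70)(0.5600) + (-0.10)(0.2600) + (-0.30)(0.2200) = 0.3000
adj(I−A) = Cᵀ =
  [ 0.5600   0.1100   0.2000]
  [ 0.2600   0.5600   0.2000]
  [ 0.2200   0.0700   0.4000]
(I − A)⁻¹ = adj(I−A) / det(I−A) ≈
  [   1.8667     0.3667     0.6667]
  [   0.8667     1.8667     0.6667]
  [   0.7333     0.2333     1.3333]
Δx = (I − A)⁻¹ Δd with Δd having +75 in the Hospitality component and 0 elsewhere.
So Δx_U = L_UH · (+75), where L_UH = adj(I−A)_UH / det(I−A) = 0.1100 / 0.3000.
Δx_U = 0.1100 × (+75) / 0.3000 = 8.25 / 0.3000 = 27.500.

Δx_U = 27.500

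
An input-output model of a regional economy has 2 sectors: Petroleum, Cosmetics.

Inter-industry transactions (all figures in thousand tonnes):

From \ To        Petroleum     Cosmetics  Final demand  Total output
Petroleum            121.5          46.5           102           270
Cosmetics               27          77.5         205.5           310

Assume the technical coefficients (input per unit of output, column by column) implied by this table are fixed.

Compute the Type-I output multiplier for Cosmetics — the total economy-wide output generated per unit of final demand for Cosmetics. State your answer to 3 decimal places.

m_C = 1.761

Technical coefficients a_ij = z_ij / X_j:
  a_PP = 121.5/270 = 0.45, a_CP = 27/270 = 0.10
  a_PC = 46.5/310 = 0.15, a_CC = 77.5/310 = 0.25
I − A =
  [   0.55    -0.15]
  [  -0.10     0.75]
det(I−A) = (0.55)(0.75) − (-0.15)(-0.10) = 0.3975
adj(I−A) = [[0.75, 0.15], [0.10, 0.55]]
(I − A)⁻¹ = adj(I−A) / det(I−A) ≈
  [   1.8868     0.3774]
  [   0.2516     1.3836]
The output multiplier for sector j is the column-j sum of the Leontief inverse (I − A)⁻¹ = adj(I−A) / det(I−A).
Column C of adj(I−A): (0.15, 0.55); det(I−A) = 0.3975.
m_C = (0.15 + 0.55) / 0.3975 = 0.70 / 0.3975 ≈ 1.761.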